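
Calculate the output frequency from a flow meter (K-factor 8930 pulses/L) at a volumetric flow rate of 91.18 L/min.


Frequency = K * Q / 60 (converting L/min to L/s).
f = 8930 * 91.18 / 60
f = 814237.4 / 60
f = 13570.62 Hz

13570.62 Hz


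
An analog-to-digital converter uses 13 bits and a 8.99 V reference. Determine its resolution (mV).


The resolution (LSB) of an ADC is Vref / 2^n.
LSB = 8.99 / 2^13
LSB = 8.99 / 8192
LSB = 0.00109741 V = 1.09741211 mV

1.09741211 mV


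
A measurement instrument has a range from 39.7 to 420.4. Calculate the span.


Span = upper range - lower range.
Span = 420.4 - (39.7)
Span = 380.7

380.7


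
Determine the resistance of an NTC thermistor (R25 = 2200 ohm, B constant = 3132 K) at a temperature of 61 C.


NTC thermistor equation: Rt = R25 * exp(B * (1/T - 1/T25)).
T in Kelvin: 334.15 K, T25 = 298.15 K
1/T - 1/T25 = 1/334.15 - 1/298.15 = -0.00036135
B * (1/T - 1/T25) = 3132 * -0.00036135 = -1.1317
Rt = 2200 * exp(-1.1317) = 709.4 ohm

709.4 ohm


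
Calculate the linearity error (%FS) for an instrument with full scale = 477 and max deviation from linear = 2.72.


Linearity error = (max deviation / full scale) * 100%.
Linearity = (2.72 / 477) * 100
Linearity = 0.57 %FS

0.57 %FS


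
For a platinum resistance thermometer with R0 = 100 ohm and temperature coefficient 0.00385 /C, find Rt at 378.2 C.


The RTD equation: Rt = R0 * (1 + alpha * T).
Rt = 100 * (1 + 0.00385 * 378.2)
Rt = 100 * (1 + 1.45607)
Rt = 100 * 2.45607
Rt = 245.607 ohm

245.607 ohm


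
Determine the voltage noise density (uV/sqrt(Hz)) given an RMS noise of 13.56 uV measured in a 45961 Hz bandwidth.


Noise spectral density = Vrms / sqrt(BW).
NSD = 13.56 / sqrt(45961)
NSD = 13.56 / 214.3852
NSD = 0.0633 uV/sqrt(Hz)

0.0633 uV/sqrt(Hz)


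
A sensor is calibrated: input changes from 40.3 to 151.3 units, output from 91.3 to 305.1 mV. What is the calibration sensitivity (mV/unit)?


Sensitivity = (y2 - y1) / (x2 - x1).
S = (305.1 - 91.3) / (151.3 - 40.3)
S = 213.8 / 111.0
S = 1.9261 mV/unit

1.9261 mV/unit


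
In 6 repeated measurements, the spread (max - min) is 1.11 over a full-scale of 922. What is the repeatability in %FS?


Repeatability = (spread / full scale) * 100%.
R = (1.11 / 922) * 100
R = 0.12 %FS

0.12 %FS


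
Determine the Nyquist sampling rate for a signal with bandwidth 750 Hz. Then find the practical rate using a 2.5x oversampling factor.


By Nyquist theorem, fs_min = 2 * fmax.
fs_min = 2 * 750 = 1500 Hz
Practical rate = 2.5 * fs_min = 2.5 * 1500 = 3750 Hz

fs_min = 1500 Hz, fs_practical = 3750 Hz


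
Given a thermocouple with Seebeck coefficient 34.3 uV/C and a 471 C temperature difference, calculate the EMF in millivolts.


The thermocouple output V = sensitivity * dT.
V = 34.3 uV/C * 471 C
V = 16155.3 uV
V = 16.155 mV

16.155 mV


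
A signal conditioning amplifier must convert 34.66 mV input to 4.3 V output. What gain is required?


Gain = Vout / Vin (converting to same units).
G = 4.3 V / 34.66 mV
G = 4300.0 mV / 34.66 mV
G = 124.06

124.06


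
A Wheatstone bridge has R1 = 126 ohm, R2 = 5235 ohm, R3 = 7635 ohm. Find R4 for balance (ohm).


At balance: R1*R4 = R2*R3, so R4 = R2*R3/R1.
R4 = 5235 * 7635 / 126
R4 = 39969225 / 126
R4 = 317216.07 ohm

317216.07 ohm


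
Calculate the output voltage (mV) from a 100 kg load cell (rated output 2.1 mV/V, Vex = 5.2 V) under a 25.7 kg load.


Vout = rated_output * Vex * (load / capacity).
Vout = 2.1 * 5.2 * (25.7 / 100)
Vout = 2.1 * 5.2 * 0.257
Vout = 2.806 mV

2.806 mV


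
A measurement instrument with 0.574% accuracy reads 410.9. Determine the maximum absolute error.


Absolute error = (accuracy% / 100) * reading.
Error = (0.574 / 100) * 410.9
Error = 0.00574 * 410.9
Error = 2.3586

2.3586


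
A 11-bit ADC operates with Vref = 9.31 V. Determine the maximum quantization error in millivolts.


The maximum quantization error is +/- LSB/2.
LSB = Vref / 2^n = 9.31 / 2048 = 0.0045459 V
Max error = LSB / 2 = 0.0045459 / 2 = 0.00227295 V
Max error = 2.2729 mV

2.2729 mV


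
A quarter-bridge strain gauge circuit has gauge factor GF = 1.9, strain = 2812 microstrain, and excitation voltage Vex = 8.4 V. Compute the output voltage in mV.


Quarter bridge output: Vout = (GF * epsilon * Vex) / 4.
Vout = (1.9 * 2812e-6 * 8.4) / 4
Vout = 0.04487952 / 4 V
Vout = 0.01121988 V = 11.2199 mV

11.2199 mV


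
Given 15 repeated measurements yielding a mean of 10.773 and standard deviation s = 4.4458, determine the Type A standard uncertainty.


The standard uncertainty for Type A evaluation is u = s / sqrt(n).
u = 4.4458 / sqrt(15)
u = 4.4458 / 3.873
u = 1.1479

1.1479


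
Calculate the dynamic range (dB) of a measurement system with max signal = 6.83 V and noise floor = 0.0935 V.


Dynamic range = 20 * log10(Vmax / Vnoise).
DR = 20 * log10(6.83 / 0.0935)
DR = 20 * log10(73.05)
DR = 37.27 dB

37.27 dB


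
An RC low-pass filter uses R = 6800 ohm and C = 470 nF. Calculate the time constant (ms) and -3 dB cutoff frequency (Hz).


Time constant: tau = R * C.
tau = 6800 * 4.70e-07 = 0.003196 s
tau = 3.196 ms
Cutoff frequency: fc = 1 / (2*pi*R*C).
fc = 1 / (2*pi*0.003196) = 49.8 Hz

tau = 3.196 ms, fc = 49.8 Hz


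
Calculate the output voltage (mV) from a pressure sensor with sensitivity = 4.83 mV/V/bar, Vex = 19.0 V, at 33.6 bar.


Output = sensitivity * Vex * P.
Vout = 4.83 * 19.0 * 33.6
Vout = 91.77 * 33.6
Vout = 3083.47 mV

3083.47 mV


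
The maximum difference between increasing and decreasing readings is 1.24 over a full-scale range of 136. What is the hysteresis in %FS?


Hysteresis = (max difference / full scale) * 100%.
H = (1.24 / 136) * 100
H = 0.912 %FS

0.912 %FS


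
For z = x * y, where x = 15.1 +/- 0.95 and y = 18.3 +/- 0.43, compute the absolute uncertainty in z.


For a product z = x*y, the relative uncertainty is:
uz/z = sqrt((ux/x)^2 + (uy/y)^2)
Relative uncertainties: ux/x = 0.95/15.1 = 0.062914
uy/y = 0.43/18.3 = 0.023497
z = 15.1 * 18.3 = 276.3
uz = 276.3 * sqrt(0.062914^2 + 0.023497^2) = 18.558

18.558


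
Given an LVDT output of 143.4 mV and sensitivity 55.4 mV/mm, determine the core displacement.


Displacement = Vout / sensitivity.
d = 143.4 / 55.4
d = 2.588 mm

2.588 mm


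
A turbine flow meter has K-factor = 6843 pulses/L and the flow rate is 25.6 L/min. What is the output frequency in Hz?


Frequency = K * Q / 60 (converting L/min to L/s).
f = 6843 * 25.6 / 60
f = 175180.8 / 60
f = 2919.68 Hz

2919.68 Hz


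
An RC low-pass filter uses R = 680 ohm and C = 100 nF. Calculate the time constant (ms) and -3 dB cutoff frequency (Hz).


Time constant: tau = R * C.
tau = 680 * 1.00e-07 = 6.8e-05 s
tau = 0.068 ms
Cutoff frequency: fc = 1 / (2*pi*R*C).
fc = 1 / (2*pi*6.8e-05) = 2340.51 Hz

tau = 0.068 ms, fc = 2340.51 Hz


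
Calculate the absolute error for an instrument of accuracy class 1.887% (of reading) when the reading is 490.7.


Absolute error = (accuracy% / 100) * reading.
Error = (1.887 / 100) * 490.7
Error = 0.01887 * 490.7
Error = 9.2595

9.2595


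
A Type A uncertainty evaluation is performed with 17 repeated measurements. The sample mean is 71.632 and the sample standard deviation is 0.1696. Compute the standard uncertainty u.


The standard uncertainty for Type A evaluation is u = s / sqrt(n).
u = 0.1696 / sqrt(17)
u = 0.1696 / 4.1231
u = 0.0411

0.0411


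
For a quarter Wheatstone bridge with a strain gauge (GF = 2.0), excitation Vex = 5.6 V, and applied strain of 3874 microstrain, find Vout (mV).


Quarter bridge output: Vout = (GF * epsilon * Vex) / 4.
Vout = (2.0 * 3874e-6 * 5.6) / 4
Vout = 0.0433888 / 4 V
Vout = 0.0108472 V = 10.8472 mV

10.8472 mV


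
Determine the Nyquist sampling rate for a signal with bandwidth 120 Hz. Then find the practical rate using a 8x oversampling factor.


By Nyquist theorem, fs_min = 2 * fmax.
fs_min = 2 * 120 = 240 Hz
Practical rate = 8 * fs_min = 8 * 240 = 1920 Hz

fs_min = 240 Hz, fs_practical = 1920 Hz


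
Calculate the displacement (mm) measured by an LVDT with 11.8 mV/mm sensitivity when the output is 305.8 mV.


Displacement = Vout / sensitivity.
d = 305.8 / 11.8
d = 25.915 mm

25.915 mm


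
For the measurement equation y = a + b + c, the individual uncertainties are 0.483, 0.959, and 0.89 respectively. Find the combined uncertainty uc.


For a sum of independent quantities, uc = sqrt(u1^2 + u2^2 + u3^2).
uc = sqrt(0.483^2 + 0.959^2 + 0.89^2)
uc = sqrt(0.233289 + 0.919681 + 0.7921)
uc = 1.3947

1.3947


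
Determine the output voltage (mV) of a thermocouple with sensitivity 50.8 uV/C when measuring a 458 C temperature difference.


The thermocouple output V = sensitivity * dT.
V = 50.8 uV/C * 458 C
V = 23266.4 uV
V = 23.266 mV

23.266 mV


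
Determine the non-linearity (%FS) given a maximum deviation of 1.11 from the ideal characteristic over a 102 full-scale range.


Linearity error = (max deviation / full scale) * 100%.
Linearity = (1.11 / 102) * 100
Linearity = 1.088 %FS

1.088 %FS


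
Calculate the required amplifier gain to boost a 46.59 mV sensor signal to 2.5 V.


Gain = Vout / Vin (converting to same units).
G = 2.5 V / 46.59 mV
G = 2500.0 mV / 46.59 mV
G = 53.66

53.66


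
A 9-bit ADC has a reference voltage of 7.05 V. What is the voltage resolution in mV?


The resolution (LSB) of an ADC is Vref / 2^n.
LSB = 7.05 / 2^9
LSB = 7.05 / 512
LSB = 0.01376953 V = 13.76953125 mV

13.76953125 mV


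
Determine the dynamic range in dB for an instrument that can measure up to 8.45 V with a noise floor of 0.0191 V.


Dynamic range = 20 * log10(Vmax / Vnoise).
DR = 20 * log10(8.45 / 0.0191)
DR = 20 * log10(442.41)
DR = 52.92 dB

52.92 dB


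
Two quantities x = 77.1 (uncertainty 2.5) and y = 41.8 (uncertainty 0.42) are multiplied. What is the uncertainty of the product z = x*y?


For a product z = x*y, the relative uncertainty is:
uz/z = sqrt((ux/x)^2 + (uy/y)^2)
Relative uncertainties: ux/x = 2.5/77.1 = 0.032425
uy/y = 0.42/41.8 = 0.010048
z = 77.1 * 41.8 = 3222.8
uz = 3222.8 * sqrt(0.032425^2 + 0.010048^2) = 109.402

109.402


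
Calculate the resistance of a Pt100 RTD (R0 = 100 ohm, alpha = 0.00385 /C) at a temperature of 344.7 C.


The RTD equation: Rt = R0 * (1 + alpha * T).
Rt = 100 * (1 + 0.00385 * 344.7)
Rt = 100 * (1 + 1.327095)
Rt = 100 * 2.327095
Rt = 232.709 ohm

232.709 ohm


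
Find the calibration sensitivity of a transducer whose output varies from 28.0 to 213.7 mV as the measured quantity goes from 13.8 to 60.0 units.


Sensitivity = (y2 - y1) / (x2 - x1).
S = (213.7 - 28.0) / (60.0 - 13.8)
S = 185.7 / 46.2
S = 4.0195 mV/unit

4.0195 mV/unit


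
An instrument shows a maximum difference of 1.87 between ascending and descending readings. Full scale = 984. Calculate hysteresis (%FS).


Hysteresis = (max difference / full scale) * 100%.
H = (1.87 / 984) * 100
H = 0.19 %FS

0.19 %FS


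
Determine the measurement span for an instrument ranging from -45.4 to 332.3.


Span = upper range - lower range.
Span = 332.3 - (-45.4)
Span = 377.7

377.7


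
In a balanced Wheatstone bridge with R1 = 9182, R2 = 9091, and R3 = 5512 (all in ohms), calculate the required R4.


At balance: R1*R4 = R2*R3, so R4 = R2*R3/R1.
R4 = 9091 * 5512 / 9182
R4 = 50109592 / 9182
R4 = 5457.37 ohm

5457.37 ohm


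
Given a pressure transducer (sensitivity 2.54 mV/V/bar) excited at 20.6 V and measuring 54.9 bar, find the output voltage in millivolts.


Output = sensitivity * Vex * P.
Vout = 2.54 * 20.6 * 54.9
Vout = 52.324 * 54.9
Vout = 2872.59 mV

2872.59 mV


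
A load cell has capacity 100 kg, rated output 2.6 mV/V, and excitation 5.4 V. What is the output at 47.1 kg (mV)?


Vout = rated_output * Vex * (load / capacity).
Vout = 2.6 * 5.4 * (47.1 / 100)
Vout = 2.6 * 5.4 * 0.471
Vout = 6.613 mV

6.613 mV


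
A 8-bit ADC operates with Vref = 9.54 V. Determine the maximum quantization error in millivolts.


The maximum quantization error is +/- LSB/2.
LSB = Vref / 2^n = 9.54 / 256 = 0.03726562 V
Max error = LSB / 2 = 0.03726562 / 2 = 0.01863281 V
Max error = 18.6328 mV

18.6328 mV


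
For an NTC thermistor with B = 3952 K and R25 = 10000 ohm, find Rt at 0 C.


NTC thermistor equation: Rt = R25 * exp(B * (1/T - 1/T25)).
T in Kelvin: 273.15 K, T25 = 298.15 K
1/T - 1/T25 = 1/273.15 - 1/298.15 = 0.00030698
B * (1/T - 1/T25) = 3952 * 0.00030698 = 1.2132
Rt = 10000 * exp(1.2132) = 33641.3 ohm

33641.3 ohm


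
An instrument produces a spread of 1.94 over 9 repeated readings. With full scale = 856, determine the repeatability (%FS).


Repeatability = (spread / full scale) * 100%.
R = (1.94 / 856) * 100
R = 0.227 %FS

0.227 %FS


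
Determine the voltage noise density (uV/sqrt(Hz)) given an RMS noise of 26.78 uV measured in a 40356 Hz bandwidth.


Noise spectral density = Vrms / sqrt(BW).
NSD = 26.78 / sqrt(40356)
NSD = 26.78 / 200.888
NSD = 0.1333 uV/sqrt(Hz)

0.1333 uV/sqrt(Hz)


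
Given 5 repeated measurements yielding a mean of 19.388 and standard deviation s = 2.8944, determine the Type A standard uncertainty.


The standard uncertainty for Type A evaluation is u = s / sqrt(n).
u = 2.8944 / sqrt(5)
u = 2.8944 / 2.2361
u = 1.2944

1.2944


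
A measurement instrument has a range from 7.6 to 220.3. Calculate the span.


Span = upper range - lower range.
Span = 220.3 - (7.6)
Span = 212.7

212.7


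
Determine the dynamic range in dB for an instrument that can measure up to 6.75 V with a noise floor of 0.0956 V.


Dynamic range = 20 * log10(Vmax / Vnoise).
DR = 20 * log10(6.75 / 0.0956)
DR = 20 * log10(70.61)
DR = 36.98 dB

36.98 dB


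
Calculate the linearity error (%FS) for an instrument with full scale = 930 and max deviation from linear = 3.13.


Linearity error = (max deviation / full scale) * 100%.
Linearity = (3.13 / 930) * 100
Linearity = 0.337 %FS

0.337 %FS


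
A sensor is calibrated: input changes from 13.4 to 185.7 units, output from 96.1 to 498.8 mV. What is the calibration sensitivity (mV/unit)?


Sensitivity = (y2 - y1) / (x2 - x1).
S = (498.8 - 96.1) / (185.7 - 13.4)
S = 402.7 / 172.3
S = 2.3372 mV/unit

2.3372 mV/unit


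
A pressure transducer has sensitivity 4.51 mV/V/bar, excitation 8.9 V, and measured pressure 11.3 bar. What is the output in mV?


Output = sensitivity * Vex * P.
Vout = 4.51 * 8.9 * 11.3
Vout = 40.139 * 11.3
Vout = 453.57 mV

453.57 mV


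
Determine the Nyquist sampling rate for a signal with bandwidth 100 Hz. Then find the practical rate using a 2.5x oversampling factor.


By Nyquist theorem, fs_min = 2 * fmax.
fs_min = 2 * 100 = 200 Hz
Practical rate = 2.5 * fs_min = 2.5 * 200 = 500 Hz

fs_min = 200 Hz, fs_practical = 500 Hz


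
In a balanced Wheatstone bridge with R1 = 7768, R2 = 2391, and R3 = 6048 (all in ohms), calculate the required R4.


At balance: R1*R4 = R2*R3, so R4 = R2*R3/R1.
R4 = 2391 * 6048 / 7768
R4 = 14460768 / 7768
R4 = 1861.58 ohm

1861.58 ohm


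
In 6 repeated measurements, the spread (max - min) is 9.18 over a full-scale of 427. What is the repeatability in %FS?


Repeatability = (spread / full scale) * 100%.
R = (9.18 / 427) * 100
R = 2.15 %FS

2.15 %FS


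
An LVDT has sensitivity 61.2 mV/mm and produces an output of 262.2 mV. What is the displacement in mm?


Displacement = Vout / sensitivity.
d = 262.2 / 61.2
d = 4.284 mm

4.284 mm


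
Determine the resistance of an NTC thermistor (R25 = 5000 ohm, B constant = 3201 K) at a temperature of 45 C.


NTC thermistor equation: Rt = R25 * exp(B * (1/T - 1/T25)).
T in Kelvin: 318.15 K, T25 = 298.15 K
1/T - 1/T25 = 1/318.15 - 1/298.15 = -0.00021084
B * (1/T - 1/T25) = 3201 * -0.00021084 = -0.6749
Rt = 5000 * exp(-0.6749) = 2546.0 ohm

2546.0 ohm


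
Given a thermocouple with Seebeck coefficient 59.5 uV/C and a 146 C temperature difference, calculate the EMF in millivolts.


The thermocouple output V = sensitivity * dT.
V = 59.5 uV/C * 146 C
V = 8687.0 uV
V = 8.687 mV

8.687 mV


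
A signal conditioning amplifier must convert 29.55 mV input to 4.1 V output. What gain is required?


Gain = Vout / Vin (converting to same units).
G = 4.1 V / 29.55 mV
G = 4100.0 mV / 29.55 mV
G = 138.75

138.75


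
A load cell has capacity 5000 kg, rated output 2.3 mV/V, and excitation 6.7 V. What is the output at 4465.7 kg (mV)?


Vout = rated_output * Vex * (load / capacity).
Vout = 2.3 * 6.7 * (4465.7 / 5000)
Vout = 2.3 * 6.7 * 0.89314
Vout = 13.763 mV

13.763 mV


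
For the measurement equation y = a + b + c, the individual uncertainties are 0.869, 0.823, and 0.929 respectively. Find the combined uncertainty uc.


For a sum of independent quantities, uc = sqrt(u1^2 + u2^2 + u3^2).
uc = sqrt(0.869^2 + 0.823^2 + 0.929^2)
uc = sqrt(0.755161 + 0.677329 + 0.863041)
uc = 1.5151

1.5151


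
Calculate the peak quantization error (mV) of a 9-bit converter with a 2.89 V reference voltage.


The maximum quantization error is +/- LSB/2.
LSB = Vref / 2^n = 2.89 / 512 = 0.00564453 V
Max error = LSB / 2 = 0.00564453 / 2 = 0.00282227 V
Max error = 2.8223 mV

2.8223 mV


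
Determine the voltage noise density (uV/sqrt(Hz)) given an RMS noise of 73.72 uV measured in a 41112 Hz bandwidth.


Noise spectral density = Vrms / sqrt(BW).
NSD = 73.72 / sqrt(41112)
NSD = 73.72 / 202.7609
NSD = 0.3636 uV/sqrt(Hz)

0.3636 uV/sqrt(Hz)


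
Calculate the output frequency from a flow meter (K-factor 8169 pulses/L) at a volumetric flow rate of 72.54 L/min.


Frequency = K * Q / 60 (converting L/min to L/s).
f = 8169 * 72.54 / 60
f = 592579.26 / 60
f = 9876.32 Hz

9876.32 Hz


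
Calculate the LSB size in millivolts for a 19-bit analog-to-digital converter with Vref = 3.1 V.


The resolution (LSB) of an ADC is Vref / 2^n.
LSB = 3.1 / 2^19
LSB = 3.1 / 524288
LSB = 5.91e-06 V = 0.00591278 mV

0.00591278 mV


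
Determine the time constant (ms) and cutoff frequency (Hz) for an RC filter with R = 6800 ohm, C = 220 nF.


Time constant: tau = R * C.
tau = 6800 * 2.20e-07 = 0.001496 s
tau = 1.496 ms
Cutoff frequency: fc = 1 / (2*pi*R*C).
fc = 1 / (2*pi*0.001496) = 106.39 Hz

tau = 1.496 ms, fc = 106.39 Hz


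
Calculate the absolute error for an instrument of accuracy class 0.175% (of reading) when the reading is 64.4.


Absolute error = (accuracy% / 100) * reading.
Error = (0.175 / 100) * 64.4
Error = 0.00175 * 64.4
Error = 0.1127

0.1127


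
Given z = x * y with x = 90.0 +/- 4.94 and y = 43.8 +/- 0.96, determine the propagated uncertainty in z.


For a product z = x*y, the relative uncertainty is:
uz/z = sqrt((ux/x)^2 + (uy/y)^2)
Relative uncertainties: ux/x = 4.94/90.0 = 0.054889
uy/y = 0.96/43.8 = 0.021918
z = 90.0 * 43.8 = 3942.0
uz = 3942.0 * sqrt(0.054889^2 + 0.021918^2) = 232.985

232.985


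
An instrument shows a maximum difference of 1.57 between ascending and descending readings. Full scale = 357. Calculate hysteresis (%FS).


Hysteresis = (max difference / full scale) * 100%.
H = (1.57 / 357) * 100
H = 0.44 %FS

0.44 %FS


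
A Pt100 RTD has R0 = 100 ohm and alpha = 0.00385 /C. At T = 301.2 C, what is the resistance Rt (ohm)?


The RTD equation: Rt = R0 * (1 + alpha * T).
Rt = 100 * (1 + 0.00385 * 301.2)
Rt = 100 * (1 + 1.15962)
Rt = 100 * 2.15962
Rt = 215.962 ohm

215.962 ohm


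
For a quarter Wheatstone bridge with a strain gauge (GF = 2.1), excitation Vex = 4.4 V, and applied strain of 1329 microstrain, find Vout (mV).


Quarter bridge output: Vout = (GF * epsilon * Vex) / 4.
Vout = (2.1 * 1329e-6 * 4.4) / 4
Vout = 0.01227996 / 4 V
Vout = 0.00306999 V = 3.07 mV

3.07 mV


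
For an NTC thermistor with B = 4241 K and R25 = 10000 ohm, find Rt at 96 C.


NTC thermistor equation: Rt = R25 * exp(B * (1/T - 1/T25)).
T in Kelvin: 369.15 K, T25 = 298.15 K
1/T - 1/T25 = 1/369.15 - 1/298.15 = -0.00064509
B * (1/T - 1/T25) = 4241 * -0.00064509 = -2.7358
Rt = 10000 * exp(-2.7358) = 648.4 ohm

648.4 ohm


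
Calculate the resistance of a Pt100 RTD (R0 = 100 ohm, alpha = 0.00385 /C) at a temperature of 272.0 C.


The RTD equation: Rt = R0 * (1 + alpha * T).
Rt = 100 * (1 + 0.00385 * 272.0)
Rt = 100 * (1 + 1.0472)
Rt = 100 * 2.0472
Rt = 204.72 ohm

204.72 ohm


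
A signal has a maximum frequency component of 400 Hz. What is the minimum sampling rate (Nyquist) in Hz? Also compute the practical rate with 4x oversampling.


By Nyquist theorem, fs_min = 2 * fmax.
fs_min = 2 * 400 = 800 Hz
Practical rate = 4 * fs_min = 4 * 800 = 3200 Hz

fs_min = 800 Hz, fs_practical = 3200 Hz


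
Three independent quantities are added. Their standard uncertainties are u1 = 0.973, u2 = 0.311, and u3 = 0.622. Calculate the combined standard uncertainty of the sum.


For a sum of independent quantities, uc = sqrt(u1^2 + u2^2 + u3^2).
uc = sqrt(0.973^2 + 0.311^2 + 0.622^2)
uc = sqrt(0.946729 + 0.096721 + 0.386884)
uc = 1.196

1.196


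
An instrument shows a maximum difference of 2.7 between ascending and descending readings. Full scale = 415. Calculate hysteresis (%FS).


Hysteresis = (max difference / full scale) * 100%.
H = (2.7 / 415) * 100
H = 0.651 %FS

0.651 %FS


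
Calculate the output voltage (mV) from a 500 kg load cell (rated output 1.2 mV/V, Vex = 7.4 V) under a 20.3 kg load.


Vout = rated_output * Vex * (load / capacity).
Vout = 1.2 * 7.4 * (20.3 / 500)
Vout = 1.2 * 7.4 * 0.0406
Vout = 0.361 mV

0.361 mV


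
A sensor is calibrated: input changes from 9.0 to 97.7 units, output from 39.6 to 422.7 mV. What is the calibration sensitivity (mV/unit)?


Sensitivity = (y2 - y1) / (x2 - x1).
S = (422.7 - 39.6) / (97.7 - 9.0)
S = 383.1 / 88.7
S = 4.3191 mV/unit

4.3191 mV/unit


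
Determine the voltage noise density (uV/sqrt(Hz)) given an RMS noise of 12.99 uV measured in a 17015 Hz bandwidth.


Noise spectral density = Vrms / sqrt(BW).
NSD = 12.99 / sqrt(17015)
NSD = 12.99 / 130.4416
NSD = 0.0996 uV/sqrt(Hz)

0.0996 uV/sqrt(Hz)


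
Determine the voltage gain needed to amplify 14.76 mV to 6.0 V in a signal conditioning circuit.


Gain = Vout / Vin (converting to same units).
G = 6.0 V / 14.76 mV
G = 6000.0 mV / 14.76 mV
G = 406.5

406.5


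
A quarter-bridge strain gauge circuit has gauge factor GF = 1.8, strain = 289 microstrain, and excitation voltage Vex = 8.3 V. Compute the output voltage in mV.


Quarter bridge output: Vout = (GF * epsilon * Vex) / 4.
Vout = (1.8 * 289e-6 * 8.3) / 4
Vout = 0.00431766 / 4 V
Vout = 0.00107942 V = 1.0794 mV

1.0794 mV


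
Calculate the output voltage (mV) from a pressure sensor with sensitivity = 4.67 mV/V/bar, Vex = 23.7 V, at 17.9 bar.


Output = sensitivity * Vex * P.
Vout = 4.67 * 23.7 * 17.9
Vout = 110.679 * 17.9
Vout = 1981.15 mV

1981.15 mV


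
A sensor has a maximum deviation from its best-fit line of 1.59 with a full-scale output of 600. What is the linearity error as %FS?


Linearity error = (max deviation / full scale) * 100%.
Linearity = (1.59 / 600) * 100
Linearity = 0.265 %FS

0.265 %FS


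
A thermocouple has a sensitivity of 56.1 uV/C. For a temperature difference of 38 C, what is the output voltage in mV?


The thermocouple output V = sensitivity * dT.
V = 56.1 uV/C * 38 C
V = 2131.8 uV
V = 2.132 mV

2.132 mV


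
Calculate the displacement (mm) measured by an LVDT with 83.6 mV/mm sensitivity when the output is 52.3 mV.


Displacement = Vout / sensitivity.
d = 52.3 / 83.6
d = 0.626 mm

0.626 mm


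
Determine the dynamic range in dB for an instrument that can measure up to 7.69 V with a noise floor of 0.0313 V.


Dynamic range = 20 * log10(Vmax / Vnoise).
DR = 20 * log10(7.69 / 0.0313)
DR = 20 * log10(245.69)
DR = 47.81 dB

47.81 dB


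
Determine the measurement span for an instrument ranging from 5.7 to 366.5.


Span = upper range - lower range.
Span = 366.5 - (5.7)
Span = 360.8

360.8


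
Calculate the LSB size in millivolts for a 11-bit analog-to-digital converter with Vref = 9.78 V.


The resolution (LSB) of an ADC is Vref / 2^n.
LSB = 9.78 / 2^11
LSB = 9.78 / 2048
LSB = 0.00477539 V = 4.77539062 mV

4.77539062 mV


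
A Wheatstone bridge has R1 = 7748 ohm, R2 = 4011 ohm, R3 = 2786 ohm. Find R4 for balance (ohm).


At balance: R1*R4 = R2*R3, so R4 = R2*R3/R1.
R4 = 4011 * 2786 / 7748
R4 = 11174646 / 7748
R4 = 1442.26 ohm

1442.26 ohm


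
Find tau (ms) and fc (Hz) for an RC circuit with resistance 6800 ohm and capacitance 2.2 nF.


Time constant: tau = R * C.
tau = 6800 * 2.20e-09 = 1.496e-05 s
tau = 0.015 ms
Cutoff frequency: fc = 1 / (2*pi*R*C).
fc = 1 / (2*pi*1.496e-05) = 10638.7 Hz

tau = 0.015 ms, fc = 10638.7 Hz


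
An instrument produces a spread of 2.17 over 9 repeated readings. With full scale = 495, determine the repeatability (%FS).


Repeatability = (spread / full scale) * 100%.
R = (2.17 / 495) * 100
R = 0.438 %FS

0.438 %FS


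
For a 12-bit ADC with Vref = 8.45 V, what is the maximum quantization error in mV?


The maximum quantization error is +/- LSB/2.
LSB = Vref / 2^n = 8.45 / 4096 = 0.00206299 V
Max error = LSB / 2 = 0.00206299 / 2 = 0.00103149 V
Max error = 1.0315 mV

1.0315 mV


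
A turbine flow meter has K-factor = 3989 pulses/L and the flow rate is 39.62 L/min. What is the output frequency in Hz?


Frequency = K * Q / 60 (converting L/min to L/s).
f = 3989 * 39.62 / 60
f = 158044.18 / 60
f = 2634.07 Hz

2634.07 Hz


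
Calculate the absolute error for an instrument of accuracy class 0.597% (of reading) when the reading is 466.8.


Absolute error = (accuracy% / 100) * reading.
Error = (0.597 / 100) * 466.8
Error = 0.00597 * 466.8
Error = 2.7868

2.7868


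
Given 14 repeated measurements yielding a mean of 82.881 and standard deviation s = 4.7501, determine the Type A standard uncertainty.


The standard uncertainty for Type A evaluation is u = s / sqrt(n).
u = 4.7501 / sqrt(14)
u = 4.7501 / 3.7417
u = 1.2695

1.2695


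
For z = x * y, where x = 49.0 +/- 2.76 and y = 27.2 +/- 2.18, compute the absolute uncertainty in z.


For a product z = x*y, the relative uncertainty is:
uz/z = sqrt((ux/x)^2 + (uy/y)^2)
Relative uncertainties: ux/x = 2.76/49.0 = 0.056327
uy/y = 2.18/27.2 = 0.080147
z = 49.0 * 27.2 = 1332.8
uz = 1332.8 * sqrt(0.056327^2 + 0.080147^2) = 130.562

130.562


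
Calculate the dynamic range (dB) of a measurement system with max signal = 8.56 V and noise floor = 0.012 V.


Dynamic range = 20 * log10(Vmax / Vnoise).
DR = 20 * log10(8.56 / 0.012)
DR = 20 * log10(713.33)
DR = 57.07 dB

57.07 dB


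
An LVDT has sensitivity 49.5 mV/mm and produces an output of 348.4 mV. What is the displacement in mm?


Displacement = Vout / sensitivity.
d = 348.4 / 49.5
d = 7.038 mm

7.038 mm


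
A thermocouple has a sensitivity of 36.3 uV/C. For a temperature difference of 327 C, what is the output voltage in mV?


The thermocouple output V = sensitivity * dT.
V = 36.3 uV/C * 327 C
V = 11870.1 uV
V = 11.87 mV

11.87 mV


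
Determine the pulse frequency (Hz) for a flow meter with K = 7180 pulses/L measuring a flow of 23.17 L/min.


Frequency = K * Q / 60 (converting L/min to L/s).
f = 7180 * 23.17 / 60
f = 166360.6 / 60
f = 2772.68 Hz

2772.68 Hz


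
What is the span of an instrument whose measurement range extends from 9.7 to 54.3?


Span = upper range - lower range.
Span = 54.3 - (9.7)
Span = 44.6

44.6


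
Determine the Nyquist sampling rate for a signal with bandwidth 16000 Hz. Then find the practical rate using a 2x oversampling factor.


By Nyquist theorem, fs_min = 2 * fmax.
fs_min = 2 * 16000 = 32000 Hz
Practical rate = 2 * fs_min = 2 * 32000 = 64000 Hz

fs_min = 32000 Hz, fs_practical = 64000 Hz


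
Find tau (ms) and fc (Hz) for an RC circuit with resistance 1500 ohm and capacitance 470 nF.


Time constant: tau = R * C.
tau = 1500 * 4.70e-07 = 0.000705 s
tau = 0.705 ms
Cutoff frequency: fc = 1 / (2*pi*R*C).
fc = 1 / (2*pi*0.000705) = 225.75 Hz

tau = 0.705 ms, fc = 225.75 Hz


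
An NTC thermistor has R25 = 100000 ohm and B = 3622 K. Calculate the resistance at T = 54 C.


NTC thermistor equation: Rt = R25 * exp(B * (1/T - 1/T25)).
T in Kelvin: 327.15 K, T25 = 298.15 K
1/T - 1/T25 = 1/327.15 - 1/298.15 = -0.00029731
B * (1/T - 1/T25) = 3622 * -0.00029731 = -1.0769
Rt = 100000 * exp(-1.0769) = 34065.9 ohm

34065.9 ohm


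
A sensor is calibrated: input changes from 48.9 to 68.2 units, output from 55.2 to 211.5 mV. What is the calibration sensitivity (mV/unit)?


Sensitivity = (y2 - y1) / (x2 - x1).
S = (211.5 - 55.2) / (68.2 - 48.9)
S = 156.3 / 19.3
S = 8.0984 mV/unit

8.0984 mV/unit


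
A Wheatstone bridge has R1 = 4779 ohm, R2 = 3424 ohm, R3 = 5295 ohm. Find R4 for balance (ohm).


At balance: R1*R4 = R2*R3, so R4 = R2*R3/R1.
R4 = 3424 * 5295 / 4779
R4 = 18130080 / 4779
R4 = 3793.7 ohm

3793.7 ohm


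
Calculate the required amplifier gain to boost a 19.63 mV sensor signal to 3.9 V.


Gain = Vout / Vin (converting to same units).
G = 3.9 V / 19.63 mV
G = 3900.0 mV / 19.63 mV
G = 198.68

198.68


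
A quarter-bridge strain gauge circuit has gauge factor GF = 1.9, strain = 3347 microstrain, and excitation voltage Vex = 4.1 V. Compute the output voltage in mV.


Quarter bridge output: Vout = (GF * epsilon * Vex) / 4.
Vout = (1.9 * 3347e-6 * 4.1) / 4
Vout = 0.02607313 / 4 V
Vout = 0.00651828 V = 6.5183 mV

6.5183 mV


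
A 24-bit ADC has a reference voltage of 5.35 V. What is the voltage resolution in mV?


The resolution (LSB) of an ADC is Vref / 2^n.
LSB = 5.35 / 2^24
LSB = 5.35 / 16777216
LSB = 3.2e-07 V = 0.00031888 mV

0.00031888 mV


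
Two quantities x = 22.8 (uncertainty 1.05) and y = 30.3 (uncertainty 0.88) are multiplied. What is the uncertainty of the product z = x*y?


For a product z = x*y, the relative uncertainty is:
uz/z = sqrt((ux/x)^2 + (uy/y)^2)
Relative uncertainties: ux/x = 1.05/22.8 = 0.046053
uy/y = 0.88/30.3 = 0.029043
z = 22.8 * 30.3 = 690.8
uz = 690.8 * sqrt(0.046053^2 + 0.029043^2) = 37.613

37.613


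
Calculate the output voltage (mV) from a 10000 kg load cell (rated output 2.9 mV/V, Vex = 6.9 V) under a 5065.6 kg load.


Vout = rated_output * Vex * (load / capacity).
Vout = 2.9 * 6.9 * (5065.6 / 10000)
Vout = 2.9 * 6.9 * 0.50656
Vout = 10.136 mV

10.136 mV


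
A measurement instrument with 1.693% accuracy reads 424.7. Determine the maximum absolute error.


Absolute error = (accuracy% / 100) * reading.
Error = (1.693 / 100) * 424.7
Error = 0.01693 * 424.7
Error = 7.1902

7.1902


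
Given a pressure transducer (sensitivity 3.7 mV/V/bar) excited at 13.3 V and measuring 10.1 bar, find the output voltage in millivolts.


Output = sensitivity * Vex * P.
Vout = 3.7 * 13.3 * 10.1
Vout = 49.21 * 10.1
Vout = 497.02 mV

497.02 mV


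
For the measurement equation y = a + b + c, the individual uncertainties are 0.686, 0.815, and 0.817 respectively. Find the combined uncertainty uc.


For a sum of independent quantities, uc = sqrt(u1^2 + u2^2 + u3^2).
uc = sqrt(0.686^2 + 0.815^2 + 0.817^2)
uc = sqrt(0.470596 + 0.664225 + 0.667489)
uc = 1.3425

1.3425


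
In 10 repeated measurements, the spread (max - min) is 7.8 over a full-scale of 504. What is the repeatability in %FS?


Repeatability = (spread / full scale) * 100%.
R = (7.8 / 504) * 100
R = 1.548 %FS

1.548 %FS


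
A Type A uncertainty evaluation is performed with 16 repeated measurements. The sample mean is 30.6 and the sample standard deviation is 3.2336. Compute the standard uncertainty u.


The standard uncertainty for Type A evaluation is u = s / sqrt(n).
u = 3.2336 / sqrt(16)
u = 3.2336 / 4.0
u = 0.8084

0.8084


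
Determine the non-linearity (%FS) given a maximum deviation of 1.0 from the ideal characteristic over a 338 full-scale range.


Linearity error = (max deviation / full scale) * 100%.
Linearity = (1.0 / 338) * 100
Linearity = 0.296 %FS

0.296 %FS


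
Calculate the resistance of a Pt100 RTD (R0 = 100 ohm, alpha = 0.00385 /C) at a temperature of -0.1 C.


The RTD equation: Rt = R0 * (1 + alpha * T).
Rt = 100 * (1 + 0.00385 * -0.1)
Rt = 100 * (1 + -0.000385)
Rt = 100 * 0.999615
Rt = 99.962 ohm

99.962 ohm


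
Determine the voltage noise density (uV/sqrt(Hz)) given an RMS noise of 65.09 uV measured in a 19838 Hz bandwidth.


Noise spectral density = Vrms / sqrt(BW).
NSD = 65.09 / sqrt(19838)
NSD = 65.09 / 140.8474
NSD = 0.4621 uV/sqrt(Hz)

0.4621 uV/sqrt(Hz)


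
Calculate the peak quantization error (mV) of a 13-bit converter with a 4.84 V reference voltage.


The maximum quantization error is +/- LSB/2.
LSB = Vref / 2^n = 4.84 / 8192 = 0.00059082 V
Max error = LSB / 2 = 0.00059082 / 2 = 0.00029541 V
Max error = 0.2954 mV

0.2954 mV


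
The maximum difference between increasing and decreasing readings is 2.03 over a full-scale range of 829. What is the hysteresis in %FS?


Hysteresis = (max difference / full scale) * 100%.
H = (2.03 / 829) * 100
H = 0.245 %FS

0.245 %FS


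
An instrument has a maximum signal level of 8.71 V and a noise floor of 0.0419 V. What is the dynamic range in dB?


Dynamic range = 20 * log10(Vmax / Vnoise).
DR = 20 * log10(8.71 / 0.0419)
DR = 20 * log10(207.88)
DR = 46.36 dB

46.36 dB


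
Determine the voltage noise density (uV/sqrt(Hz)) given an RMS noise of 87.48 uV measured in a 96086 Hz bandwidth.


Noise spectral density = Vrms / sqrt(BW).
NSD = 87.48 / sqrt(96086)
NSD = 87.48 / 309.9774
NSD = 0.2822 uV/sqrt(Hz)

0.2822 uV/sqrt(Hz)


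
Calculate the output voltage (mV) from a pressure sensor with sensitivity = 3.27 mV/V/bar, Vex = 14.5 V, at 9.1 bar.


Output = sensitivity * Vex * P.
Vout = 3.27 * 14.5 * 9.1
Vout = 47.415 * 9.1
Vout = 431.48 mV

431.48 mV


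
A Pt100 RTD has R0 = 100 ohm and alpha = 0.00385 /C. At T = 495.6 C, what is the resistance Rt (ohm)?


The RTD equation: Rt = R0 * (1 + alpha * T).
Rt = 100 * (1 + 0.00385 * 495.6)
Rt = 100 * (1 + 1.90806)
Rt = 100 * 2.90806
Rt = 290.806 ohm

290.806 ohm


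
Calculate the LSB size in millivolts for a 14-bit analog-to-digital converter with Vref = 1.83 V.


The resolution (LSB) of an ADC is Vref / 2^n.
LSB = 1.83 / 2^14
LSB = 1.83 / 16384
LSB = 0.00011169 V = 0.11169434 mV

0.11169434 mV


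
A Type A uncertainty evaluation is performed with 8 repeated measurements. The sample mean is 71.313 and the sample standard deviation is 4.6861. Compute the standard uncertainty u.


The standard uncertainty for Type A evaluation is u = s / sqrt(n).
u = 4.6861 / sqrt(8)
u = 4.6861 / 2.8284
u = 1.6568

1.6568


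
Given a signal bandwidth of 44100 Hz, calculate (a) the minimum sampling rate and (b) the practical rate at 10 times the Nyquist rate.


By Nyquist theorem, fs_min = 2 * fmax.
fs_min = 2 * 44100 = 88200 Hz
Practical rate = 10 * fs_min = 10 * 88200 = 882000 Hz

fs_min = 88200 Hz, fs_practical = 882000 Hz


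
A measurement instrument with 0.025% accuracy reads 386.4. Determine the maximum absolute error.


Absolute error = (accuracy% / 100) * reading.
Error = (0.025 / 100) * 386.4
Error = 0.00025 * 386.4
Error = 0.0966

0.0966


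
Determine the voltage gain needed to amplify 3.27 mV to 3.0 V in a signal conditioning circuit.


Gain = Vout / Vin (converting to same units).
G = 3.0 V / 3.27 mV
G = 3000.0 mV / 3.27 mV
G = 917.43

917.43


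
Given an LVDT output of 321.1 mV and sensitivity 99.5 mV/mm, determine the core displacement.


Displacement = Vout / sensitivity.
d = 321.1 / 99.5
d = 3.227 mm

3.227 mm


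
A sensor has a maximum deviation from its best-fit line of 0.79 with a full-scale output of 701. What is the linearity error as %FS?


Linearity error = (max deviation / full scale) * 100%.
Linearity = (0.79 / 701) * 100
Linearity = 0.113 %FS

0.113 %FS


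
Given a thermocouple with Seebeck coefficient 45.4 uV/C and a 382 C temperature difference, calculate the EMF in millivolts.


The thermocouple output V = sensitivity * dT.
V = 45.4 uV/C * 382 C
V = 17342.8 uV
V = 17.343 mV

17.343 mV


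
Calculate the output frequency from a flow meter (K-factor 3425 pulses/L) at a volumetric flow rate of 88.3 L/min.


Frequency = K * Q / 60 (converting L/min to L/s).
f = 3425 * 88.3 / 60
f = 302427.5 / 60
f = 5040.46 Hz

5040.46 Hz


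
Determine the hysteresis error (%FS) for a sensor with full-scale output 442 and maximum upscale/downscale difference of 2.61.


Hysteresis = (max difference / full scale) * 100%.
H = (2.61 / 442) * 100
H = 0.59 %FS

0.59 %FS


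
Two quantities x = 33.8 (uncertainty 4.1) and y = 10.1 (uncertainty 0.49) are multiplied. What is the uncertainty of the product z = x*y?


For a product z = x*y, the relative uncertainty is:
uz/z = sqrt((ux/x)^2 + (uy/y)^2)
Relative uncertainties: ux/x = 4.1/33.8 = 0.121302
uy/y = 0.49/10.1 = 0.048515
z = 33.8 * 10.1 = 341.4
uz = 341.4 * sqrt(0.121302^2 + 0.048515^2) = 44.599

44.599


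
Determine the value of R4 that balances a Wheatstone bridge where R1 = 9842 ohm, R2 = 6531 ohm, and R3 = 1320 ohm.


At balance: R1*R4 = R2*R3, so R4 = R2*R3/R1.
R4 = 6531 * 1320 / 9842
R4 = 8620920 / 9842
R4 = 875.93 ohm

875.93 ohm


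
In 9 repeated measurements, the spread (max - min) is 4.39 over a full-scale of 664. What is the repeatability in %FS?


Repeatability = (spread / full scale) * 100%.
R = (4.39 / 664) * 100
R = 0.661 %FS

0.661 %FS


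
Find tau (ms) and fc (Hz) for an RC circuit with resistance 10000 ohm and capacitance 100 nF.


Time constant: tau = R * C.
tau = 10000 * 1.00e-07 = 0.001 s
tau = 1.0 ms
Cutoff frequency: fc = 1 / (2*pi*R*C).
fc = 1 / (2*pi*0.001) = 159.15 Hz

tau = 1.0 ms, fc = 159.15 Hz


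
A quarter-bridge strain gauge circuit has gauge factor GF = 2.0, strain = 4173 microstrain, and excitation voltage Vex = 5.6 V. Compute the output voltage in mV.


Quarter bridge output: Vout = (GF * epsilon * Vex) / 4.
Vout = (2.0 * 4173e-6 * 5.6) / 4
Vout = 0.0467376 / 4 V
Vout = 0.0116844 V = 11.6844 mV

11.6844 mV


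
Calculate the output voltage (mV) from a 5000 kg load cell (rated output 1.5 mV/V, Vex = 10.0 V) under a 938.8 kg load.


Vout = rated_output * Vex * (load / capacity).
Vout = 1.5 * 10.0 * (938.8 / 5000)
Vout = 1.5 * 10.0 * 0.18776
Vout = 2.816 mV

2.816 mV


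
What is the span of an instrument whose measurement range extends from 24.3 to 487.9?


Span = upper range - lower range.
Span = 487.9 - (24.3)
Span = 463.6

463.6


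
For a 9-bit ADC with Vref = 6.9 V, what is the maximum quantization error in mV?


The maximum quantization error is +/- LSB/2.
LSB = Vref / 2^n = 6.9 / 512 = 0.01347656 V
Max error = LSB / 2 = 0.01347656 / 2 = 0.00673828 V
Max error = 6.7383 mV

6.7383 mV


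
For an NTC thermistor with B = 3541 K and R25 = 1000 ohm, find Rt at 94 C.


NTC thermistor equation: Rt = R25 * exp(B * (1/T - 1/T25)).
T in Kelvin: 367.15 K, T25 = 298.15 K
1/T - 1/T25 = 1/367.15 - 1/298.15 = -0.00063033
B * (1/T - 1/T25) = 3541 * -0.00063033 = -2.232
Rt = 1000 * exp(-2.232) = 107.3 ohm

107.3 ohm


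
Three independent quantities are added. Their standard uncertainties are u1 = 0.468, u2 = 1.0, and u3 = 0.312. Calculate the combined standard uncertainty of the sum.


For a sum of independent quantities, uc = sqrt(u1^2 + u2^2 + u3^2).
uc = sqrt(0.468^2 + 1.0^2 + 0.312^2)
uc = sqrt(0.219024 + 1.0 + 0.097344)
uc = 1.1473

1.1473


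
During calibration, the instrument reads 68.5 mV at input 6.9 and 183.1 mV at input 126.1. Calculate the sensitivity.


Sensitivity = (y2 - y1) / (x2 - x1).
S = (183.1 - 68.5) / (126.1 - 6.9)
S = 114.6 / 119.2
S = 0.9614 mV/unit

0.9614 mV/unit


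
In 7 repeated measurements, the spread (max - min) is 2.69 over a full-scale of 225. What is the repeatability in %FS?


Repeatability = (spread / full scale) * 100%.
R = (2.69 / 225) * 100
R = 1.196 %FS

1.196 %FS


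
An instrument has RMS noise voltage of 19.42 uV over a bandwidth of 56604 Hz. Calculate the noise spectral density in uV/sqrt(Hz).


Noise spectral density = Vrms / sqrt(BW).
NSD = 19.42 / sqrt(56604)
NSD = 19.42 / 237.916
NSD = 0.0816 uV/sqrt(Hz)

0.0816 uV/sqrt(Hz)
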